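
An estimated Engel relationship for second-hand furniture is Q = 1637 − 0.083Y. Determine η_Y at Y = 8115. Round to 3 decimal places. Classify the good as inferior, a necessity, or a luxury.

At Y = 8115: Q = 963.455.
dQ/dY = −0.083.
η = (dQ/dY)·(Y/Q) = -0.083 × (8115/963.455) = -0.699.
Since η < 0, the good is an inferior good.

-0.699 (inferior good)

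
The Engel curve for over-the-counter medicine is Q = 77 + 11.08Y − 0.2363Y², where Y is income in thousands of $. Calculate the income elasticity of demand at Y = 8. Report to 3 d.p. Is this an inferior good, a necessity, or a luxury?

At Y = 8: Q = 150.5168.
dQ/dY = 11.08 − 0.4726Y = 7.29920.
η = (dQ/dY)·(Y/Q) = 7.29920 × (8/150.5168) = 0.388.
0 < η < 1 ⇒ necessity.

0.388 (necessity)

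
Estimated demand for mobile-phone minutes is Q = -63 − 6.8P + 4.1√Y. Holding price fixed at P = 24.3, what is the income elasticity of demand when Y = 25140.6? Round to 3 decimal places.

At P = 24.3, Y = 25140.6: Q = 421.847.
Holding P constant, ∂Q/∂Y = 4.1/(2√Y) = 0.012929.
η_Y = (∂Q/∂Y)·(Y/Q) = 0.012929 × (25140.6/421.847) = 0.771.

0.771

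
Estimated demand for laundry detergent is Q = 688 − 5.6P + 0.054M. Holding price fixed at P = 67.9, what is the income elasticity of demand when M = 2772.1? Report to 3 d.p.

0.327

At P = 67.9, M = 2772.1: Q = 457.453.
Holding P constant, ∂Q/∂M = 0.054.
η_M = (∂Q/∂M)·(M/Q) = 0.054 × (2772.1/457.453) = 0.327.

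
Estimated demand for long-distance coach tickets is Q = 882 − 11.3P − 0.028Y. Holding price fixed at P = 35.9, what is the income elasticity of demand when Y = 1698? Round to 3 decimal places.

At P = 35.9, Y = 1698: Q = 428.786.
Holding P constant, ∂Q/∂Y = −0.028.
η_Y = (∂Q/∂Y)·(Y/Q) = -0.028 × (1698/428.786) = -0.111.

-0.111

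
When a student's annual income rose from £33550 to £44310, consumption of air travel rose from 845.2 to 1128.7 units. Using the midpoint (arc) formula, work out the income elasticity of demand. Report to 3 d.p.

1.039

ΔQ = 1128.7 − 845.2 = 283.5; midpoint Q̄ = (845.2 + 1128.7)/2 = 986.95.
ΔI = 44310 − 33550 = 10760; midpoint Ī = (33550 + 44310)/2 = 38930.
η = (ΔQ/Q̄) ÷ (ΔI/Ī) = (283.5/986.95) ÷ (10760/38930) = 1.039.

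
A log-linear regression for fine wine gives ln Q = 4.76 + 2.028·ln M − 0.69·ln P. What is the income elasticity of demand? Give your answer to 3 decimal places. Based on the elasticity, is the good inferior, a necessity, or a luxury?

2.028 (luxury)

In a log-linear demand, the coefficient on ln M is the income elasticity.
So η = 2.028.
η > 1 ⇒ luxury.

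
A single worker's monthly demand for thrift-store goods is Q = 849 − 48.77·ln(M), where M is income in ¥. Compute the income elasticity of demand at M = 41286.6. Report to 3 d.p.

-0.147

At M = 41286.6: Q = 330.658.
dQ/dM = -48.77/M = -0.00118125 at this income.
η = (dQ/dM)·(M/Q) = -0.00118125 × (41286.6/330.658) = -0.147.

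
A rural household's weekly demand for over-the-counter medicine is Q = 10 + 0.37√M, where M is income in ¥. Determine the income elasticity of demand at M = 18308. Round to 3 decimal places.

At M = 18308: Q = 60.064.
dQ/dM = 0.37/(2√M) = 0.00136726 at this income.
η = (dQ/dM)·(M/Q) = 0.00136726 × (18308/60.064) = 0.417.

0.417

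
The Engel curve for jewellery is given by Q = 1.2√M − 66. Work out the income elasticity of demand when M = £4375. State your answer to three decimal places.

2.968

At M = 4375: Q = 13.373.
dQ/dM = 1.2/(2√M) = 0.00907115 at this income.
η = (dQ/dM)·(M/Q) = 0.00907115 × (4375/13.373) = 2.968.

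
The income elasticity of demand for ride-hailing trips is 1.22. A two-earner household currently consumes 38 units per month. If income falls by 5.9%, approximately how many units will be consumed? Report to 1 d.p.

%ΔQ ≈ η × %ΔI = 1.22 × (-5.9%) = -7.198%.
New Q ≈ 38 × (1 − 0.07198) = 35.3.

35.3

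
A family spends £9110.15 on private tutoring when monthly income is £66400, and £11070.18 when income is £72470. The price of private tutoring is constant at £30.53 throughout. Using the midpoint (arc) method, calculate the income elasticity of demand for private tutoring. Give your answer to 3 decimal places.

2.222

With a constant price, Q₁ = 9110.15/30.53 = 298.400 and Q₂ = 11070.18/30.53 = 362.600 (equivalently, work directly with expenditure since P cancels).
Midpoint %ΔQ = (11070.18 − 9110.15)/10090.17 = 0.19425; midpoint %ΔI = (72470 − 66400)/69435 = 0.08742.
η = 0.19425 / 0.08742 = 2.222.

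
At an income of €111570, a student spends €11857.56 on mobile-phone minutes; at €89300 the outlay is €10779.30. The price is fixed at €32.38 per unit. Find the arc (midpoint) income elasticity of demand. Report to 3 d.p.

With a constant price, Q₁ = 11857.56/32.38 = 366.200 and Q₂ = 10779.30/32.38 = 332.900 (equivalently, work directly with expenditure since P cancels).
Midpoint %ΔQ = (10779.30 − 11857.56)/11318.43 = -0.09527; midpoint %ΔI = (89300 − 111570)/100435 = -0.22174.
η = -0.09527 / -0.22174 = 0.430.

0.430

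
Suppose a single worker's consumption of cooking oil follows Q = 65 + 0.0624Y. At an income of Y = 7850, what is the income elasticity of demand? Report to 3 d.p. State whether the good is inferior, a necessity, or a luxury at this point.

0.883 (necessity)

At Y = 7850: Q = 554.840.
dQ/dY = 0.0624.
η = (dQ/dY)·(Y/Q) = 0.0624 × (7850/554.840) = 0.883.
Since 0 < η < 1, the good is a necessity.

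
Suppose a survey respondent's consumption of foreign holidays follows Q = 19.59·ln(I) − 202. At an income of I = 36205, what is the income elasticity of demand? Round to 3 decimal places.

5.389

At I = 36205: Q = 3.635.
dQ/dI = 19.59/I = 0.000541085 at this income.
η = (dQ/dI)·(I/Q) = 0.000541085 × (36205/3.635) = 5.389.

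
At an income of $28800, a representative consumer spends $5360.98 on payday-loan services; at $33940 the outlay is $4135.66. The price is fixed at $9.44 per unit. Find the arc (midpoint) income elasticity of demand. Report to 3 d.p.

-1.575

With a constant price, Q₁ = 5360.98/9.44 = 567.900 and Q₂ = 4135.66/9.44 = 438.100 (equivalently, work directly with expenditure since P cancels).
Midpoint %ΔQ = (4135.66 − 5360.98)/4748.32 = -0.25805; midpoint %ΔI = (33940 − 28800)/31370 = 0.16385.
η = -0.25805 / 0.16385 = -1.575.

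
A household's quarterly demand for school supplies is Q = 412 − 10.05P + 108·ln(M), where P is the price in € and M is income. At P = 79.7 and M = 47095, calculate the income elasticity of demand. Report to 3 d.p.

At P = 79.7, M = 47095: Q = 773.087.
Holding P constant, ∂Q/∂M = 108/M = 0.00229324.
η_M = (∂Q/∂M)·(M/Q) = 0.00229324 × (47095/773.087) = 0.140.

0.140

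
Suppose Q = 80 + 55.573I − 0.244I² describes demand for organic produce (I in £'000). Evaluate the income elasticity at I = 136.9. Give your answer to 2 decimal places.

At I = 136.9: Q = 3114.9909.
dQ/dI = 55.573 − 0.488I = -11.23420.
η = (dQ/dI)·(I/Q) = -11.23420 × (136.9/3114.9909) = -0.49.

-0.49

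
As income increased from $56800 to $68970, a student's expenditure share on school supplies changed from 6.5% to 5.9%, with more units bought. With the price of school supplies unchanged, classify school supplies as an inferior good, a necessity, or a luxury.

necessity

Quantity rises but the budget share falls as income rises, so 0 < η < 1.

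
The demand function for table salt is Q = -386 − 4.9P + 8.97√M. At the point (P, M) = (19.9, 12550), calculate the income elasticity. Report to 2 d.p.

0.96

At P = 19.9, M = 12550: Q = 521.370.
Holding P constant, ∂Q/∂M = 8.97/(2√M) = 0.0400351.
η_M = (∂Q/∂M)·(M/Q) = 0.0400351 × (12550/521.370) = 0.96.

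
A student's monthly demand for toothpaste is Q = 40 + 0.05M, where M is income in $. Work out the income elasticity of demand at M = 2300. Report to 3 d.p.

At M = 2300: Q = 155.000.
dQ/dM = 0.05.
η = (dQ/dM)·(M/Q) = 0.05 × (2300/155.000) = 0.742.

0.742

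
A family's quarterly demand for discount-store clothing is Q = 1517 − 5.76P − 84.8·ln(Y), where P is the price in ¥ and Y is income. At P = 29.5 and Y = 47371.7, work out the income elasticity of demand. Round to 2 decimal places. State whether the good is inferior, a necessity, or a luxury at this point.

-0.20 (inferior good)

At P = 29.5, Y = 47371.7: Q = 434.142.
Holding P constant, ∂Q/∂Y = -84.8/Y = -0.0017901.
η_Y = (∂Q/∂Y)·(Y/Q) = -0.0017901 × (47371.7/434.142) = -0.20.
Since η < 0, this is an inferior good.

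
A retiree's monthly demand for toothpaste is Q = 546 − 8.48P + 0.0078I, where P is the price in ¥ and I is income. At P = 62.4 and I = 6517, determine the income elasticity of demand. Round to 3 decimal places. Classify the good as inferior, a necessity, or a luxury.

0.751 (necessity)

At P = 62.4, I = 6517: Q = 67.681.
Holding P constant, ∂Q/∂I = 0.0078.
η_I = (∂Q/∂I)·(I/Q) = 0.0078 × (6517/67.681) = 0.751.
Since 0 < η < 1, this is a necessity.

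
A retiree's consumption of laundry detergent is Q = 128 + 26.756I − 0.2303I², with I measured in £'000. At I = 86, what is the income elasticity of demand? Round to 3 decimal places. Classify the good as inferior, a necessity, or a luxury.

-1.523 (inferior good)

At I = 86: Q = 725.7172.
dQ/dI = 26.756 − 0.4606I = -12.85560.
η = (dQ/dI)·(I/Q) = -12.85560 × (86/725.7172) = -1.523.
η < 0 ⇒ inferior good.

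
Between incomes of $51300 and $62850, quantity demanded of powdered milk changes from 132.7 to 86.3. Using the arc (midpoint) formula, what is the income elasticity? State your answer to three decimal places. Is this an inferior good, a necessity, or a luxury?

-2.094 (inferior good)

ΔQ = 86.3 − 132.7 = -46.4; midpoint Q̄ = (132.7 + 86.3)/2 = 109.5.
ΔI = 62850 − 51300 = 11550; midpoint Ī = (51300 + 62850)/2 = 57075.
η = (ΔQ/Q̄) ÷ (ΔI/Ī) = (-46.4/109.5) ÷ (11550/57075) = -2.094.
η < 0 ⇒ inferior good.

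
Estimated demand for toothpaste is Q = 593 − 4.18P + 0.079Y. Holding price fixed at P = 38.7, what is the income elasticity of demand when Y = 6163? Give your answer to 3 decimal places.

0.530

At P = 38.7, Y = 6163: Q = 918.111.
Holding P constant, ∂Q/∂Y = 0.079.
η_Y = (∂Q/∂Y)·(Y/Q) = 0.079 × (6163/918.111) = 0.530.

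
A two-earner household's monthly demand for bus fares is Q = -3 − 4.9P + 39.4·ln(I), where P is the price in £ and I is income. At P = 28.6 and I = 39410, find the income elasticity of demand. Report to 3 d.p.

0.144

At P = 28.6, I = 39410: Q = 273.782.
Holding P constant, ∂Q/∂I = 39.4/I = 0.000999746.
η_I = (∂Q/∂I)·(I/Q) = 0.000999746 × (39410/273.782) = 0.144.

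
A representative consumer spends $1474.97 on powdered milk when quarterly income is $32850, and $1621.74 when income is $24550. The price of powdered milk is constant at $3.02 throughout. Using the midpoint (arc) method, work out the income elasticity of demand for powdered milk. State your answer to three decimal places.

-0.328

With a constant price, Q₁ = 1474.97/3.02 = 488.401 and Q₂ = 1621.74/3.02 = 537.000 (equivalently, work directly with expenditure since P cancels).
Midpoint %ΔQ = (1621.74 − 1474.97)/1548.36 = 0.09479; midpoint %ΔI = (24550 − 32850)/28700 = -0.28920.
η = 0.09479 / -0.28920 = -0.328.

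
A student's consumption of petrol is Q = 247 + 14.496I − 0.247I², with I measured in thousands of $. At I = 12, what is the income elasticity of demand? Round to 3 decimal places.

0.267

At I = 12: Q = 385.3840.
dQ/dI = 14.496 − 0.494I = 8.56800.
η = (dQ/dI)·(I/Q) = 8.56800 × (12/385.3840) = 0.267.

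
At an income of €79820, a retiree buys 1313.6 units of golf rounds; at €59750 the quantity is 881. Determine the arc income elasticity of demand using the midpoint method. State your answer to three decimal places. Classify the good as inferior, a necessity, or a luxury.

ΔQ = 881 − 1313.6 = -432.6; midpoint Q̄ = (1313.6 + 881)/2 = 1097.3.
ΔI = 59750 − 79820 = -20070; midpoint Ī = (79820 + 59750)/2 = 69785.
η = (ΔQ/Q̄) ÷ (ΔI/Ī) = (-432.6/1097.3) ÷ (-20070/69785) = 1.371.
η > 1 ⇒ luxury.

1.371 (luxury)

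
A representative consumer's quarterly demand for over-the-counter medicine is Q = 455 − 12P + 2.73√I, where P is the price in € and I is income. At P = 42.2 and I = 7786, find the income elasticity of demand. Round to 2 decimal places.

0.64

At P = 42.2, I = 7786: Q = 189.491.
Holding P constant, ∂Q/∂I = 2.73/(2√I) = 0.0154695.
η_I = (∂Q/∂I)·(I/Q) = 0.0154695 × (7786/189.491) = 0.64.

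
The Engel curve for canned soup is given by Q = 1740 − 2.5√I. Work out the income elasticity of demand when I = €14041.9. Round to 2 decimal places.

At I = 14041.9: Q = 1443.754.
dQ/dI = -2.5/(2√I) = -0.0105487 at this income.
η = (dQ/dI)·(I/Q) = -0.0105487 × (14041.9/1443.754) = -0.10.

-0.10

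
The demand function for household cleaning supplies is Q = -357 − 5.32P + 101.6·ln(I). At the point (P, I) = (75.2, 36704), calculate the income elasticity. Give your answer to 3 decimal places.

At P = 75.2, I = 36704: Q = 310.817.
Holding P constant, ∂Q/∂I = 101.6/I = 0.00276809.
η_I = (∂Q/∂I)·(I/Q) = 0.00276809 × (36704/310.817) = 0.327.

0.327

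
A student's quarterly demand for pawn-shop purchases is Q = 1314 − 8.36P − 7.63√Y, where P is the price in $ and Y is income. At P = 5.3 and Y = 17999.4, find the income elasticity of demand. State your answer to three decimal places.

At P = 5.3, Y = 17999.4: Q = 246.037.
Holding P constant, ∂Q/∂Y = -7.63/(2√Y) = -0.0284358.
η_Y = (∂Q/∂Y)·(Y/Q) = -0.0284358 × (17999.4/246.037) = -2.080.

-2.080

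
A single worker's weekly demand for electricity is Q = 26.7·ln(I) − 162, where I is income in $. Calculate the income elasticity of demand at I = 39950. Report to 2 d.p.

At I = 39950: Q = 120.897.
dQ/dI = 26.7/I = 0.000668335 at this income.
η = (dQ/dI)·(I/Q) = 0.000668335 × (39950/120.897) = 0.22.

0.22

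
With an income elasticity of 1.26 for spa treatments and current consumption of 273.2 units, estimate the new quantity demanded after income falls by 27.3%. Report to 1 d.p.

179.2

%ΔQ ≈ η × %ΔI = 1.26 × (-27.3%) = -34.398%.
New Q ≈ 273.2 × (1 − 0.34398) = 179.2.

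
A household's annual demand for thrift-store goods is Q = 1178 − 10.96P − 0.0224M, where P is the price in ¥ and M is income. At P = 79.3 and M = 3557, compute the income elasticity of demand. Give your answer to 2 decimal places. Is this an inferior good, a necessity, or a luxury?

-0.35 (inferior good)

At P = 79.3, M = 3557: Q = 229.195.
Holding P constant, ∂Q/∂M = −0.0224.
η_M = (∂Q/∂M)·(M/Q) = -0.0224 × (3557/229.195) = -0.35.
Since η < 0, this is an inferior good.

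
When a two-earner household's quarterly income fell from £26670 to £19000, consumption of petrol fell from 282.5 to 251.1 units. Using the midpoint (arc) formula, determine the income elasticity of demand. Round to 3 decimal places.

0.350

ΔQ = 251.1 − 282.5 = -31.4; midpoint Q̄ = (282.5 + 251.1)/2 = 266.8.
ΔI = 19000 − 26670 = -7670; midpoint Ī = (26670 + 19000)/2 = 22835.
η = (ΔQ/Q̄) ÷ (ΔI/Ī) = (-31.4/266.8) ÷ (-7670/22835) = 0.350.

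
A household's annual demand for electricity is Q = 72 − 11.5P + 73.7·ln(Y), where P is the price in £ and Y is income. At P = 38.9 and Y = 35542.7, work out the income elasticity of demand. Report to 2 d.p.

0.19

At P = 38.9, Y = 35542.7: Q = 396.915.
Holding P constant, ∂Q/∂Y = 73.7/Y = 0.00207356.
η_Y = (∂Q/∂Y)·(Y/Q) = 0.00207356 × (35542.7/396.915) = 0.19.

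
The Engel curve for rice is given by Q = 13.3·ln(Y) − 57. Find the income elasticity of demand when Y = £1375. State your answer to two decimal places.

0.34

At Y = 1375: Q = 39.109.
dQ/dY = 13.3/Y = 0.00967273 at this income.
η = (dQ/dY)·(Y/Q) = 0.00967273 × (1375/39.109) = 0.34.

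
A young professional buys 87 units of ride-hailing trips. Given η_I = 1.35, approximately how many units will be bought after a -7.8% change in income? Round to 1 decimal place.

77.8

%ΔQ ≈ η × %ΔI = 1.35 × (-7.8%) = -10.53%.
New Q ≈ 87 × (1 − 0.1053) = 77.8.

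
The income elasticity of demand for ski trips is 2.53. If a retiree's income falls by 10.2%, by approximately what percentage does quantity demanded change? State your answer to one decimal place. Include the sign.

-25.8%

%ΔQ ≈ η × %ΔI = 2.53 × (-10.2%) = -25.8%.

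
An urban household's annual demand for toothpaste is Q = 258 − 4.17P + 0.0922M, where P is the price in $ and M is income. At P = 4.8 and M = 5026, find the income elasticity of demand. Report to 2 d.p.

0.66

At P = 4.8, M = 5026: Q = 701.381.
Holding P constant, ∂Q/∂M = 0.0922.
η_M = (∂Q/∂M)·(M/Q) = 0.0922 × (5026/701.381) = 0.66.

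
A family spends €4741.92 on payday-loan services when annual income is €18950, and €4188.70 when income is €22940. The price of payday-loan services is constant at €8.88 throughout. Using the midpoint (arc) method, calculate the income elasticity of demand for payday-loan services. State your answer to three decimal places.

-0.650

With a constant price, Q₁ = 4741.92/8.88 = 534.000 and Q₂ = 4188.70/8.88 = 471.700 (equivalently, work directly with expenditure since P cancels).
Midpoint %ΔQ = (4188.70 − 4741.92)/4465.31 = -0.12389; midpoint %ΔI = (22940 − 18950)/20945 = 0.19050.
η = -0.12389 / 0.19050 = -0.650.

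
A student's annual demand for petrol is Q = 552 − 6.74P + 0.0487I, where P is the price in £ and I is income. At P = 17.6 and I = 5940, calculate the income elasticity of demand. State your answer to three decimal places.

0.400

At P = 17.6, I = 5940: Q = 722.654.
Holding P constant, ∂Q/∂I = 0.0487.
η_I = (∂Q/∂I)·(I/Q) = 0.0487 × (5940/722.654) = 0.400.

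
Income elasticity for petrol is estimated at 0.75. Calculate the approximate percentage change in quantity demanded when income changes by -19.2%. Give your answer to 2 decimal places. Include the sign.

%ΔQ ≈ η × %ΔI = 0.75 × (-19.2%) = -14.40%.

-14.40%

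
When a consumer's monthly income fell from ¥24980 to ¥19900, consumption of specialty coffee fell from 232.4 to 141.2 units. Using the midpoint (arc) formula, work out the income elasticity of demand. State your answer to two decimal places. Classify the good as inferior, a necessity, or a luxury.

2.16 (luxury)

ΔQ = 141.2 − 232.4 = -91.2; midpoint Q̄ = (232.4 + 141.2)/2 = 186.8.
ΔI = 19900 − 24980 = -5080; midpoint Ī = (24980 + 19900)/2 = 22440.
η = (ΔQ/Q̄) ÷ (ΔI/Ī) = (-91.2/186.8) ÷ (-5080/22440) = 2.16.
η > 1 ⇒ luxury.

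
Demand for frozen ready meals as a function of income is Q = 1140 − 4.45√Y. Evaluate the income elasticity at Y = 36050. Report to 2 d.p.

At Y = 36050: Q = 295.086.
dQ/dY = -4.45/(2√Y) = -0.0117186 at this income.
η = (dQ/dY)·(Y/Q) = -0.0117186 × (36050/295.086) = -1.43.

-1.43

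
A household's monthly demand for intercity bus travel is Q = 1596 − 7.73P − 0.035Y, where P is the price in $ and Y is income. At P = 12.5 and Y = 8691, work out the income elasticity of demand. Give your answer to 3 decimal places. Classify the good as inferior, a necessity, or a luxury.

At P = 12.5, Y = 8691: Q = 1195.190.
Holding P constant, ∂Q/∂Y = −0.035.
η_Y = (∂Q/∂Y)·(Y/Q) = -0.035 × (8691/1195.190) = -0.255.
Since η < 0, this is an inferior good.

-0.255 (inferior good)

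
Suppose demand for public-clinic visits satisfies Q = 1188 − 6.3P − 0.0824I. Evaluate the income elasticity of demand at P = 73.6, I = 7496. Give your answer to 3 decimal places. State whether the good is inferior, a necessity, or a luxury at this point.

At P = 73.6, I = 7496: Q = 106.650.
Holding P constant, ∂Q/∂I = −0.0824.
η_I = (∂Q/∂I)·(I/Q) = -0.0824 × (7496/106.650) = -5.792.
Since η < 0, this is an inferior good.

-5.792 (inferior good)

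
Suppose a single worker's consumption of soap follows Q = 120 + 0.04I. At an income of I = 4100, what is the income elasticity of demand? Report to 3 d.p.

At I = 4100: Q = 284.000.
dQ/dI = 0.04.
η = (dQ/dI)·(I/Q) = 0.04 × (4100/284.000) = 0.577.

0.577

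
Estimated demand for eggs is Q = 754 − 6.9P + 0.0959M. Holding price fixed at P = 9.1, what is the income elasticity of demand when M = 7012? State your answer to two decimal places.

0.49

At P = 9.1, M = 7012: Q = 1363.661.
Holding P constant, ∂Q/∂M = 0.0959.
η_M = (∂Q/∂M)·(M/Q) = 0.0959 × (7012/1363.661) = 0.49.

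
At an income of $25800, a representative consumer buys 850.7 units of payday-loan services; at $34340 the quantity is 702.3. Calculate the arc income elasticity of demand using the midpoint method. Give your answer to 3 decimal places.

-0.673

ΔQ = 702.3 − 850.7 = -148.4; midpoint Q̄ = (850.7 + 702.3)/2 = 776.5.
ΔI = 34340 − 25800 = 8540; midpoint Ī = (25800 + 34340)/2 = 30070.
η = (ΔQ/Q̄) ÷ (ΔI/Ī) = (-148.4/776.5) ÷ (8540/30070) = -0.673.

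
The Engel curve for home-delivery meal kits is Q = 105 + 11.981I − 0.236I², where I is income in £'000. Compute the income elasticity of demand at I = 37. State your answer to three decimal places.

At I = 37: Q = 225.2130.
dQ/dI = 11.981 − 0.472I = -5.48300.
η = (dQ/dI)·(I/Q) = -5.48300 × (37/225.2130) = -0.901.

-0.901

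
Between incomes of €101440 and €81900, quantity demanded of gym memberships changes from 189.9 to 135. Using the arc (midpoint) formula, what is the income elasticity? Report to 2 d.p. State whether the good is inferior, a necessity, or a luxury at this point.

1.59 (luxury)

ΔQ = 135 − 189.9 = -54.9; midpoint Q̄ = (189.9 + 135)/2 = 162.45.
ΔI = 81900 − 101440 = -19540; midpoint Ī = (101440 + 81900)/2 = 91670.
η = (ΔQ/Q̄) ÷ (ΔI/Ī) = (-54.9/162.45) ÷ (-19540/91670) = 1.59.
η > 1 ⇒ luxury.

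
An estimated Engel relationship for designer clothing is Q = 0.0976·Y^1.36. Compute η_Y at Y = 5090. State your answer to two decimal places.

1.36

For Q = A·Y^β the income elasticity is constant and equal to β.
Here β = 1.36, so η = 1.36.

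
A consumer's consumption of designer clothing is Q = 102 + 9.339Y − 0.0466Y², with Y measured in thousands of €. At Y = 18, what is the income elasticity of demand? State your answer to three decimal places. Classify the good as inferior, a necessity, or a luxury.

At Y = 18: Q = 255.0036.
dQ/dY = 9.339 − 0.0932Y = 7.66140.
η = (dQ/dY)·(Y/Q) = 7.66140 × (18/255.0036) = 0.541.
0 < η < 1 ⇒ necessity.

0.541 (necessity)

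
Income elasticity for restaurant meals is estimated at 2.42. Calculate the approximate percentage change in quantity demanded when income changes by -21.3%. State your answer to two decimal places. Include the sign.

%ΔQ ≈ η × %ΔI = 2.42 × (-21.3%) = -51.55%.

-51.55%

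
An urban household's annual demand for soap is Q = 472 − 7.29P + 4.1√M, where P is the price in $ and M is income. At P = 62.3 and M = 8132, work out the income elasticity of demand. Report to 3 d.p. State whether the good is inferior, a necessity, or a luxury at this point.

At P = 62.3, M = 8132: Q = 387.561.
Holding P constant, ∂Q/∂M = 4.1/(2√M) = 0.0227329.
η_M = (∂Q/∂M)·(M/Q) = 0.0227329 × (8132/387.561) = 0.477.
Since 0 < η < 1, this is a necessity.

0.477 (necessity)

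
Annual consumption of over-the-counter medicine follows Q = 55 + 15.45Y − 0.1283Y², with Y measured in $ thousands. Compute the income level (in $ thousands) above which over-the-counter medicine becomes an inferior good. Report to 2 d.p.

60.21

dQ/dY = 15.45 − 0.2566Y.
The good is inferior where dQ/dY < 0. Setting dQ/dY = 0 gives Y = 15.45 / 0.2566 = 60.21.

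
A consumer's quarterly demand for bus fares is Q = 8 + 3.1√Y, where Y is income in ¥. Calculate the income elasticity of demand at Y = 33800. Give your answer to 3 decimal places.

At Y = 33800: Q = 577.928.
dQ/dY = 3.1/(2√Y) = 0.00843089 at this income.
η = (dQ/dY)·(Y/Q) = 0.00843089 × (33800/577.928) = 0.493.

0.493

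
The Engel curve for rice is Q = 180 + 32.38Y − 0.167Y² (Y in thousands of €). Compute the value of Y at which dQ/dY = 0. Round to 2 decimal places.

dQ/dY = 32.38 − 0.334Y.
The good is inferior where dQ/dY < 0. Setting dQ/dY = 0 gives Y = 32.38 / 0.334 = 96.95.

96.95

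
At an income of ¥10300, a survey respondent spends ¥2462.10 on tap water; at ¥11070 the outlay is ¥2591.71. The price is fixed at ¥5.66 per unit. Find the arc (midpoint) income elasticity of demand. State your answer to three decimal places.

With a constant price, Q₁ = 2462.10/5.66 = 435.000 and Q₂ = 2591.71/5.66 = 457.899 (equivalently, work directly with expenditure since P cancels).
Midpoint %ΔQ = (2591.71 − 2462.10)/2526.90 = 0.05129; midpoint %ΔI = (11070 − 10300)/10685 = 0.07206.
η = 0.05129 / 0.07206 = 0.712.

0.712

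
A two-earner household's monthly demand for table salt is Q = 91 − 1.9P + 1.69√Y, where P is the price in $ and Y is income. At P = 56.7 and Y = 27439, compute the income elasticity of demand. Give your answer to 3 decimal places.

0.532

At P = 56.7, Y = 27439: Q = 263.214.
Holding P constant, ∂Q/∂Y = 1.69/(2√Y) = 0.0051012.
η_Y = (∂Q/∂Y)·(Y/Q) = 0.0051012 × (27439/263.214) = 0.532.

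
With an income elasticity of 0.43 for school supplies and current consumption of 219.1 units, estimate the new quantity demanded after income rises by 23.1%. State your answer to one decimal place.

240.9

%ΔQ ≈ η × %ΔI = 0.43 × 23.1% = 9.933%.
New Q ≈ 219.1 × (1 + 0.09933) = 240.9.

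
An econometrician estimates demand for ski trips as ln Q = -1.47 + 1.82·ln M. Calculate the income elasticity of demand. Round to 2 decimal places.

In a log-linear demand, the coefficient on ln M is the income elasticity.
So η = 1.82.

1.82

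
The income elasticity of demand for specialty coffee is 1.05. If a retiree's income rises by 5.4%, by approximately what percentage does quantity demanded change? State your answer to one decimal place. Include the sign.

5.7%

%ΔQ ≈ η × %ΔI = 1.05 × 5.4% = 5.7%.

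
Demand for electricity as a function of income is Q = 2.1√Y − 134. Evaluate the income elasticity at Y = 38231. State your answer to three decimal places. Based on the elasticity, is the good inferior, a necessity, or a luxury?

0.742 (necessity)

At Y = 38231: Q = 276.608.
dQ/dY = 2.1/(2√Y) = 0.00537009 at this income.
η = (dQ/dY)·(Y/Q) = 0.00537009 × (38231/276.608) = 0.742.
Since 0 < η < 1, the good is a necessity.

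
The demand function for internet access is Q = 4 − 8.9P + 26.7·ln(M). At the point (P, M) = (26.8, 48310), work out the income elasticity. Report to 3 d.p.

0.500

At P = 26.8, M = 48310: Q = 53.450.
Holding P constant, ∂Q/∂M = 26.7/M = 0.000552681.
η_M = (∂Q/∂M)·(M/Q) = 0.000552681 × (48310/53.450) = 0.500.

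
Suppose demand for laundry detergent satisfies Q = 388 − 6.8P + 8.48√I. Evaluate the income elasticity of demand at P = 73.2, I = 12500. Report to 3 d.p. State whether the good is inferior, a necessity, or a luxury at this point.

0.565 (necessity)

At P = 73.2, I = 12500: Q = 838.333.
Holding P constant, ∂Q/∂I = 8.48/(2√I) = 0.0379237.
η_I = (∂Q/∂I)·(I/Q) = 0.0379237 × (12500/838.333) = 0.565.
Since 0 < η < 1, this is a necessity.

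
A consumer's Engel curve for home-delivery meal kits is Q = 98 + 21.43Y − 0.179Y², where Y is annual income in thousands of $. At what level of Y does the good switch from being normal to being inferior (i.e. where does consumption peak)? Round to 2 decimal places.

59.86

dQ/dY = 21.43 − 0.358Y.
The good is inferior where dQ/dY < 0. Setting dQ/dY = 0 gives Y = 21.43 / 0.358 = 59.86.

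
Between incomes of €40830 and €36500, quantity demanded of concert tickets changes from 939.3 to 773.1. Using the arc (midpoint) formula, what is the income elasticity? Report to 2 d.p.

ΔQ = 773.1 − 939.3 = -166.2; midpoint Q̄ = (939.3 + 773.1)/2 = 856.2.
ΔI = 36500 − 40830 = -4330; midpoint Ī = (40830 + 36500)/2 = 38665.
η = (ΔQ/Q̄) ÷ (ΔI/Ī) = (-166.2/856.2) ÷ (-4330/38665) = 1.73.

1.73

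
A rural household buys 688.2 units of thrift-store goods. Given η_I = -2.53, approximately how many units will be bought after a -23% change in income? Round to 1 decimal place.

%ΔQ ≈ η × %ΔI = -2.53 × (-23%) = 58.19%.
New Q ≈ 688.2 × (1 + 0.5819) = 1088.7.

1088.7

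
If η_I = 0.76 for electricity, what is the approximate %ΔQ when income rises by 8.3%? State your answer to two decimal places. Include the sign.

6.31%

%ΔQ ≈ η × %ΔI = 0.76 × 8.3% = 6.31%.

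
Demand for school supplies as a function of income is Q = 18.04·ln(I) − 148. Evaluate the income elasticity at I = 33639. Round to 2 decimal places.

0.45

At I = 33639: Q = 40.039.
dQ/dI = 18.04/I = 0.000536282 at this income.
η = (dQ/dI)·(I/Q) = 0.000536282 × (33639/40.039) = 0.45.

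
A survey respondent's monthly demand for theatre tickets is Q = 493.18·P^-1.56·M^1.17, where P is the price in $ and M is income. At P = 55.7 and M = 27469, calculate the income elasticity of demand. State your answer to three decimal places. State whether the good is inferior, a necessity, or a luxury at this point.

For a multiplicative demand Q = A·P^α·M^β, the income elasticity is β everywhere.
Here β = 1.17, so η = 1.170.
Since η > 1, this is a luxury.

1.170 (luxury)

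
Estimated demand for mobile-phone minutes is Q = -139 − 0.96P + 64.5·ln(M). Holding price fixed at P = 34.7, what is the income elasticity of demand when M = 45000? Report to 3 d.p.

0.124

At P = 34.7, M = 45000: Q = 518.768.
Holding P constant, ∂Q/∂M = 64.5/M = 0.00143333.
η_M = (∂Q/∂M)·(M/Q) = 0.00143333 × (45000/518.768) = 0.124.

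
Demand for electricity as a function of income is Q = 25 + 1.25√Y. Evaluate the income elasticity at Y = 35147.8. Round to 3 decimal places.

At Y = 35147.8: Q = 259.347.
dQ/dY = 1.25/(2√Y) = 0.00333373 at this income.
η = (dQ/dY)·(Y/Q) = 0.00333373 × (35147.8/259.347) = 0.452.

0.452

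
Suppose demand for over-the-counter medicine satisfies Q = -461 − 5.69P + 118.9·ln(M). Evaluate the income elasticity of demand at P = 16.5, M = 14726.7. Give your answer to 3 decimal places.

0.203

At P = 16.5, M = 14726.7: Q = 586.248.
Holding P constant, ∂Q/∂M = 118.9/M = 0.00807377.
η_M = (∂Q/∂M)·(M/Q) = 0.00807377 × (14726.7/586.248) = 0.203.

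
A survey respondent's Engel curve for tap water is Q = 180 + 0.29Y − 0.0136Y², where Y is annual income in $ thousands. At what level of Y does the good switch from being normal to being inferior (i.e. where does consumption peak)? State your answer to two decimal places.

dQ/dY = 0.29 − 0.0272Y.
The good is inferior where dQ/dY < 0. Setting dQ/dY = 0 gives Y = 0.29 / 0.0272 = 10.66.

10.66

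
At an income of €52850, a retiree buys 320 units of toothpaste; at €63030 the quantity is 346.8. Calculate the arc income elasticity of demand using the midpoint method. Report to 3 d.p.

ΔQ = 346.8 − 320 = 26.8; midpoint Q̄ = (320 + 346.8)/2 = 333.4.
ΔI = 63030 − 52850 = 10180; midpoint Ī = (52850 + 63030)/2 = 57940.
η = (ΔQ/Q̄) ÷ (ΔI/Ī) = (26.8/333.4) ÷ (10180/57940) = 0.458.

0.458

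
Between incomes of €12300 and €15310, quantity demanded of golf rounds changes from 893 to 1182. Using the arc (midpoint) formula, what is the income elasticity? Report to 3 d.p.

1.278

ΔQ = 1182 − 893 = 289; midpoint Q̄ = (893 + 1182)/2 = 1037.5.
ΔI = 15310 − 12300 = 3010; midpoint Ī = (12300 + 15310)/2 = 13805.
η = (ΔQ/Q̄) ÷ (ΔI/Ī) = (289/1037.5) ÷ (3010/13805) = 1.278.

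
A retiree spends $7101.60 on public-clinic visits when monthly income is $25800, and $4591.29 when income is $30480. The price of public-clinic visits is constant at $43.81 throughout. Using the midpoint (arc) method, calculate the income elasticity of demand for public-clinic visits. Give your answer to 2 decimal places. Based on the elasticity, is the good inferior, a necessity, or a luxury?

-2.58 (inferior good)

With a constant price, Q₁ = 7101.60/43.81 = 162.100 and Q₂ = 4591.29/43.81 = 104.800 (equivalently, work directly with expenditure since P cancels).
Midpoint %ΔQ = (4591.29 − 7101.60)/5846.45 = -0.42937; midpoint %ΔI = (30480 − 25800)/28140 = 0.16631.
η = -0.42937 / 0.16631 = -2.58.
η < 0 ⇒ inferior good.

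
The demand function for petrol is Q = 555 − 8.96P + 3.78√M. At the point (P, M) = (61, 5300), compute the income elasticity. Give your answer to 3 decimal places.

At P = 61, M = 5300: Q = 283.628.
Holding P constant, ∂Q/∂M = 3.78/(2√M) = 0.0259611.
η_M = (∂Q/∂M)·(M/Q) = 0.0259611 × (5300/283.628) = 0.485.

0.485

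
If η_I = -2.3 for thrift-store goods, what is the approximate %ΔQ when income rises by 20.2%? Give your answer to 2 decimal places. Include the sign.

-46.46%

%ΔQ ≈ η × %ΔI = -2.3 × 20.2% = -46.46%.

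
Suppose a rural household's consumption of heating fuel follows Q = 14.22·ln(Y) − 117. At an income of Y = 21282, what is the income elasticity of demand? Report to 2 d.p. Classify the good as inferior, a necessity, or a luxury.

At Y = 21282: Q = 24.711.
dQ/dY = 14.22/Y = 0.00066817 at this income.
η = (dQ/dY)·(Y/Q) = 0.00066817 × (21282/24.711) = 0.58.
Since 0 < η < 1, the good is a necessity.

0.58 (necessity)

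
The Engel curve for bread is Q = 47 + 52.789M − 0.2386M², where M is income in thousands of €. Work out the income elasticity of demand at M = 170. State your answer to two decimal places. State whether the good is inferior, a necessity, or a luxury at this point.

-2.27 (inferior good)

At M = 170: Q = 2125.5900.
dQ/dM = 52.789 − 0.4772M = -28.33500.
η = (dQ/dM)·(M/Q) = -28.33500 × (170/2125.5900) = -2.27.
η < 0 ⇒ inferior good.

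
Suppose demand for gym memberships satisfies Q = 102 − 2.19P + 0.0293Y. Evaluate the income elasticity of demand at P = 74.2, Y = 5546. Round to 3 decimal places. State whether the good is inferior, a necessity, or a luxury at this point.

At P = 74.2, Y = 5546: Q = 102.000.
Holding P constant, ∂Q/∂Y = 0.0293.
η_Y = (∂Q/∂Y)·(Y/Q) = 0.0293 × (5546/102.000) = 1.593.
Since η > 1, this is a luxury.

1.593 (luxury)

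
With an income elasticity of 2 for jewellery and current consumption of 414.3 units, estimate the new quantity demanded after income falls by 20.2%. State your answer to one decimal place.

%ΔQ ≈ η × %ΔI = 2 × (-20.2%) = -40.4%.
New Q ≈ 414.3 × (1 − 0.404) = 246.9.

246.9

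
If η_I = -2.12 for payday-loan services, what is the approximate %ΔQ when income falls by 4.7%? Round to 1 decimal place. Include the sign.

10.0%

%ΔQ ≈ η × %ΔI = -2.12 × (-4.7%) = 10.0%.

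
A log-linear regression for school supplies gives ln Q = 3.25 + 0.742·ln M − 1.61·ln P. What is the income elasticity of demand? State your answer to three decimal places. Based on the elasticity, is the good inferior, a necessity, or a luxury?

In a log-linear demand, the coefficient on ln M is the income elasticity.
So η = 0.742.
0 < η < 1 ⇒ necessity.

0.742 (necessity)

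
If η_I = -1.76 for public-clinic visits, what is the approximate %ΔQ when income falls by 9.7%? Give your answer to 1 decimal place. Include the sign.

17.1%

%ΔQ ≈ η × %ΔI = -1.76 × (-9.7%) = 17.1%.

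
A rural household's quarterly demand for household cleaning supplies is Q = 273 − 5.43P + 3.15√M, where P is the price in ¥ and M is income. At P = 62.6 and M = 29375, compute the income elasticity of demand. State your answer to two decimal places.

At P = 62.6, M = 29375: Q = 472.965.
Holding P constant, ∂Q/∂M = 3.15/(2√M) = 0.00918949.
η_M = (∂Q/∂M)·(M/Q) = 0.00918949 × (29375/472.965) = 0.57.

0.57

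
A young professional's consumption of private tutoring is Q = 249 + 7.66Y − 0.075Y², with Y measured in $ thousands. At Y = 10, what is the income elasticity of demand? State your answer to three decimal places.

0.194

At Y = 10: Q = 318.1000.
dQ/dY = 7.66 − 0.15Y = 6.16000.
η = (dQ/dY)·(Y/Q) = 6.16000 × (10/318.1000) = 0.194.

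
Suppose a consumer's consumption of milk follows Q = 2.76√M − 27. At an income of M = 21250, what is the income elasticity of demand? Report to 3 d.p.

At M = 21250: Q = 375.336.
dQ/dM = 2.76/(2√M) = 0.00946672 at this income.
η = (dQ/dM)·(M/Q) = 0.00946672 × (21250/375.336) = 0.536.

0.536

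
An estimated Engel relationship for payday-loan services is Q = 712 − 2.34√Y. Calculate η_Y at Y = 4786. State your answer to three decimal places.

At Y = 4786: Q = 550.117.
dQ/dY = -2.34/(2√Y) = -0.0169122 at this income.
η = (dQ/dY)·(Y/Q) = -0.0169122 × (4786/550.117) = -0.147.

-0.147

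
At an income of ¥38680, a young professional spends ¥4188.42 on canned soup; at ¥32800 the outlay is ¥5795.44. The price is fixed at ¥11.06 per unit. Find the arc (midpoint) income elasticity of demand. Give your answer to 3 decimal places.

-1.957

With a constant price, Q₁ = 4188.42/11.06 = 378.700 and Q₂ = 5795.44/11.06 = 524.000 (equivalently, work directly with expenditure since P cancels).
Midpoint %ΔQ = (5795.44 − 4188.42)/4991.93 = 0.32192; midpoint %ΔI = (32800 − 38680)/35740 = -0.16452.
η = 0.32192 / -0.16452 = -1.957.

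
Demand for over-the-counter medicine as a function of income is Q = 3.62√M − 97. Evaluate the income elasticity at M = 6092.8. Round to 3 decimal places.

At M = 6092.8: Q = 185.564.
dQ/dM = 3.62/(2√M) = 0.0231884 at this income.
η = (dQ/dM)·(M/Q) = 0.0231884 × (6092.8/185.564) = 0.761.

0.761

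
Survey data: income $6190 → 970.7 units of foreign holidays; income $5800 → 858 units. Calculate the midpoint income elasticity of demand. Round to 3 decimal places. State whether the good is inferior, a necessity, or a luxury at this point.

ΔQ = 858 − 970.7 = -112.7; midpoint Q̄ = (970.7 + 858)/2 = 914.35.
ΔI = 5800 − 6190 = -390; midpoint Ī = (6190 + 5800)/2 = 5995.
η = (ΔQ/Q̄) ÷ (ΔI/Ī) = (-112.7/914.35) ÷ (-390/5995) = 1.895.
η > 1 ⇒ luxury.

1.895 (luxury)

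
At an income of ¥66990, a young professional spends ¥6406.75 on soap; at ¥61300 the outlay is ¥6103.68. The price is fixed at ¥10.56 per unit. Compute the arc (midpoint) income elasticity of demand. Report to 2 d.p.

0.55

With a constant price, Q₁ = 6406.75/10.56 = 606.700 and Q₂ = 6103.68/10.56 = 578.000 (equivalently, work directly with expenditure since P cancels).
Midpoint %ΔQ = (6103.68 − 6406.75)/6255.22 = -0.04845; midpoint %ΔI = (61300 − 66990)/64145 = -0.08871.
η = -0.04845 / -0.08871 = 0.55.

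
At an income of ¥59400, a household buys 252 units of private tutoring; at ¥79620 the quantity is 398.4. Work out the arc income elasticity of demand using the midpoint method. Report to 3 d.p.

ΔQ = 398.4 − 252 = 146.4; midpoint Q̄ = (252 + 398.4)/2 = 325.2.
ΔI = 79620 − 59400 = 20220; midpoint Ī = (59400 + 79620)/2 = 69510.
η = (ΔQ/Q̄) ÷ (ΔI/Ī) = (146.4/325.2) ÷ (20220/69510) = 1.548.

1.548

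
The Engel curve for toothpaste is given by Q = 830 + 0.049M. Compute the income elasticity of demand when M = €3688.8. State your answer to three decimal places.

At M = 3688.8: Q = 1010.751.
dQ/dM = 0.049.
η = (dQ/dM)·(M/Q) = 0.049 × (3688.8/1010.751) = 0.179.

0.179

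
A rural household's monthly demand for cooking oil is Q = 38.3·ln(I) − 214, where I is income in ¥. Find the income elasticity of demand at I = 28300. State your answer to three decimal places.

0.214

At I = 28300: Q = 178.599.
dQ/dI = 38.3/I = 0.00135336 at this income.
η = (dQ/dI)·(I/Q) = 0.00135336 × (28300/178.599) = 0.214.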